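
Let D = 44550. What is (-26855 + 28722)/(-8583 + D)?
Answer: 1867/35967 ≈ 0.051909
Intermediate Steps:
(-26855 + 28722)/(-8583 + D) = (-26855 + 28722)/(-8583 + 44550) = 1867/35967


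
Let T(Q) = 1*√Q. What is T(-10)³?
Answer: -10*I*√10 ≈ -31.623*I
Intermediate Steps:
T(Q) = √Q
T(-10)³ = (√(-10))³ = (I*√10)³ = -10*I*√10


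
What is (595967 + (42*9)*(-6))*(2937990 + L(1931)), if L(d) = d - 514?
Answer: 1745122996493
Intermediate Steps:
L(d) = -514 + d
(595967 + (42*9)*(-6))*(2937990 + L(1931)) = (595967 + (42*9)*(-6))*(2937990 + (-514 + 1931)) = (595967 + 378*(-6))*(2937990 + 1417) = (595967 - 2268)*2939407 = 593699*2939407 = 1745122996493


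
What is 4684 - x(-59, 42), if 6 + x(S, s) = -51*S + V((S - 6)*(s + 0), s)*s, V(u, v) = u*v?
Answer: 4817401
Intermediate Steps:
x(S, s) = -6 - 51*S + s**3*(-6 + S) (x(S, s) = -6 + (-51*S + (((S - 6)*(s + 0))*s)*s) = -6 + (-51*S + (((-6 + S)*s)*s)*s) = -6 + (-51*S + ((s*(-6 + S))*s)*s) = -6 + (-51*S + (s**2*(-6 + S))*s) = -6 + (-51*S + s**3*(-6 + S)) = -6 - 51*S + s**3*(-6 + S))
4684 - x(-59, 42) = 4684 - (-6 - 51*(-59) + 42**3*(-6 - 59)) = 4684 - (-6 + 3009 + 74088*(-65)) = 4684 - (-6 + 3009 - 4815720) = 4684 - 1*(-4812717) = 4684 + 4812717 = 4817401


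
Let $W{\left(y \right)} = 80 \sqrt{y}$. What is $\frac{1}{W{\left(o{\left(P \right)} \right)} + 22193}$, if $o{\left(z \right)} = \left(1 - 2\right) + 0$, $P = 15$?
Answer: $\frac{22193}{492535649} - \frac{80 i}{492535649} \approx 4.5059 \cdot 10^{-5} - 1.6242 \cdot 10^{-7} i$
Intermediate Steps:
$o{\left(z \right)} = -1$ ($o{\left(z \right)} = -1 + 0 = -1$)
$\frac{1}{W{\left(o{\left(P \right)} \right)} + 22193} = \frac{1}{80 \sqrt{-1} + 22193} = \frac{1}{80 i + 22193} = \frac{1}{22193 + 80 i} = \frac{22193 - 80 i}{492535649}$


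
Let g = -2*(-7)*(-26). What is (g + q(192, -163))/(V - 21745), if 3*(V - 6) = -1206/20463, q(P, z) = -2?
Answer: 2496486/148281853 ≈ 0.016836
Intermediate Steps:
g = -364 (g = 14*(-26) = -364)
V = 40792/6821 (V = 6 + (-1206/20463)/3 = 6 + (-1206*1/20463)/3 = 6 + (1/3)*(-402/6821) = 6 - 134/6821 = 40792/6821 ≈ 5.9804)
(g + q(192, -163))/(V - 21745) = (-364 - 2)/(40792/6821 - 21745) = -366/(-148281853/6821) = -366*(-6821/148281853) = 2496486/148281853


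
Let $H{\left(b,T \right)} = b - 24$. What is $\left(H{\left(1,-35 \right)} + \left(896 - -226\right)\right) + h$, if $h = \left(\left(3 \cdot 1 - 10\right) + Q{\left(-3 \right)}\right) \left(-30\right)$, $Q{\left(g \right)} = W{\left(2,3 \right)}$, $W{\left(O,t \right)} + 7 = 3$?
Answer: $1429$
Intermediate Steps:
$W{\left(O,t \right)} = -4$ ($W{\left(O,t \right)} = -7 + 3 = -4$)
$Q{\left(g \right)} = -4$
$H{\left(b,T \right)} = -24 + b$ ($H{\left(b,T \right)} = b - 24 = -24 + b$)
$h = 330$ ($h = \left(\left(3 \cdot 1 - 10\right) - 4\right) \left(-30\right) = \left(\left(3 - 10\right) - 4\right) \left(-30\right) = \left(-7 - 4\right) \left(-30\right) = \left(-11\right) \left(-30\right) = 330$)
$\left(H{\left(1,-35 \right)} + \left(896 - -226\right)\right) + h = \left(\left(-24 + 1\right) + \left(896 - -226\right)\right) + 330 = \left(-23 + \left(896 + 226\right)\right) + 330 = \left(-23 + 1122\right) + 330 = 1099 + 330 = 1429$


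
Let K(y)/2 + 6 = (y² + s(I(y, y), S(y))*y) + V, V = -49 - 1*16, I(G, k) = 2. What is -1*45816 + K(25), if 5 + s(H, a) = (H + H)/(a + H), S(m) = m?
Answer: -1213666/27 ≈ -44951.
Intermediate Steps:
V = -65 (V = -49 - 16 = -65)
s(H, a) = -5 + 2*H/(H + a) (s(H, a) = -5 + (H + H)/(a + H) = -5 + (2*H)/(H + a) = -5 + 2*H/(H + a))
K(y) = -142 + 2*y² + 2*y*(-6 - 5*y)/(2 + y) (K(y) = -12 + 2*((y² + ((-5*y - 3*2)/(2 + y))*y) - 65) = -12 + 2*((y² + ((-5*y - 6)/(2 + y))*y) - 65) = -12 + 2*((y² + ((-6 - 5*y)/(2 + y))*y) - 65) = -12 + 2*((y² + y*(-6 - 5*y)/(2 + y)) - 65) = -12 + 2*(-65 + y² + y*(-6 - 5*y)/(2 + y)) = -12 + (-130 + 2*y² + 2*y*(-6 - 5*y)/(2 + y)) = -142 + 2*y² + 2*y*(-6 - 5*y)/(2 + y))
-1*45816 + K(25) = -1*45816 + 2*(-142 + 25³ - 77*25 - 3*25²)/(2 + 25) = -45816 + 2*(-142 + 15625 - 1925 - 3*625)/27 = -45816 + 2*(1/27)*(-142 + 15625 - 1925 - 1875) = -45816 + 2*(1/27)*11683 = -45816 + 23366/27 = -1213666/27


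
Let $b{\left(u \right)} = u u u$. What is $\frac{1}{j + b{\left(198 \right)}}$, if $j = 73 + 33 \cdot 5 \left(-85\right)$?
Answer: $\frac{1}{7748440} \approx 1.2906 \cdot 10^{-7}$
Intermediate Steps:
$b{\left(u \right)} = u^{3}$ ($b{\left(u \right)} = u^{2} u = u^{3}$)
$j = -13952$ ($j = 73 + 165 \left(-85\right) = 73 - 14025 = -13952$)
$\frac{1}{j + b{\left(198 \right)}} = \frac{1}{-13952 + 198^{3}} = \frac{1}{-13952 + 7762392} = \frac{1}{7748440}$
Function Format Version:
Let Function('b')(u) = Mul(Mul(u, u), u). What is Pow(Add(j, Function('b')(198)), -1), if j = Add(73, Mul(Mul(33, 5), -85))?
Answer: Rational(1, 7748440) ≈ 1.2906e-7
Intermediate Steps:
Function('b')(u) = Pow(u, 3) (Function('b')(u) = Mul(Pow(u, 2), u) = Pow(u, 3))
j = -13952 (j = Add(73, Mul(165, -85)) = Add(73, -14025) = -13952)
Pow(Add(j, Function('b')(198)), -1) = Pow(Add(-13952, Pow(198, 3)), -1) = Pow(Add(-13952, 7762392), -1) = Pow(7748440, -1) = Rational(1, 7748440)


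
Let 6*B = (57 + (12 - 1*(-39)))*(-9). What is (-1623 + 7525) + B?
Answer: 5740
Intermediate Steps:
B = -162 (B = ((57 + (12 - 1*(-39)))*(-9))/6 = ((57 + (12 + 39))*(-9))/6 = ((57 + 51)*(-9))/6 = (108*(-9))/6 = (⅙)*(-972) = -162)
(-1623 + 7525) + B = (-1623 + 7525) - 162 = 5902 - 162 = 5740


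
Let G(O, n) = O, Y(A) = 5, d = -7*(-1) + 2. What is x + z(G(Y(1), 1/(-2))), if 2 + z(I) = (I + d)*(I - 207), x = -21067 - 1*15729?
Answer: -39626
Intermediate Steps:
d = 9 (d = 7 + 2 = 9)
x = -36796 (x = -21067 - 15729 = -36796)
z(I) = -2 + (-207 + I)*(9 + I) (z(I) = -2 + (I + 9)*(I - 207) = -2 + (9 + I)*(-207 + I) = -2 + (-207 + I)*(9 + I))
x + z(G(Y(1), 1/(-2))) = -36796 + (-1865 + 5**2 - 198*5) = -36796 + (-1865 + 25 - 990) = -36796 - 2830 = -39626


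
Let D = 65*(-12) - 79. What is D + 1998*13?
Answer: 25115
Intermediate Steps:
D = -859 (D = -780 - 79 = -859)
D + 1998*13 = -859 + 1998*13 = -859 + 25974 = 25115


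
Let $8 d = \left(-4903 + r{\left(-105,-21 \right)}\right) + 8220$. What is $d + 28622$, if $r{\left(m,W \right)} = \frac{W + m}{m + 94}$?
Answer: $\frac{2555349}{88} \approx 29038.0$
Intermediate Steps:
$r{\left(m,W \right)} = \frac{W + m}{94 + m}$
$d = \frac{36613}{88}$ ($d = \frac{\left(-4903 + \frac{-21 - 105}{94 - 105}\right) + 8220}{8} = \frac{\left(-4903 + \frac{1}{-11} \left(-126\right)\right) + 8220}{8} = \frac{\left(-4903 - - \frac{126}{11}\right) + 8220}{8} = \frac{\left(-4903 + \frac{126}{11}\right) + 8220}{8} = \frac{- \frac{53807}{11} + 8220}{8} = \frac{1}{8} \cdot \frac{36613}{11} = \frac{36613}{88} \approx 416.06$)
$d + 28622 = \frac{36613}{88} + 28622 = \frac{2555349}{88}$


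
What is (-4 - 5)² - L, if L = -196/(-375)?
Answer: 30179/375 ≈ 80.477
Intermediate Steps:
L = 196/375 (L = -196*(-1/375) = 196/375 ≈ 0.52267)
(-4 - 5)² - L = (-4 - 5)² - 1*196/375 = (-9)² - 196/375 = 81 - 196/375 = 30179/375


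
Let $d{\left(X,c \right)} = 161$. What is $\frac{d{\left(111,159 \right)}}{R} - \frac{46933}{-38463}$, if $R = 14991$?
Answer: $\frac{78862794}{64066537} \approx 1.231$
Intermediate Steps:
$\frac{d{\left(111,159 \right)}}{R} - \frac{46933}{-38463} = \frac{161}{14991} - \frac{46933}{-38463} = 161 \cdot \frac{1}{14991} - - \frac{46933}{38463} = \frac{161}{14991} + \frac{46933}{38463} = \frac{78862794}{64066537}$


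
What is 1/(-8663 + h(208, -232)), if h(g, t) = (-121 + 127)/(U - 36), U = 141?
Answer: -35/303203 ≈ -0.00011543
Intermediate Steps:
h(g, t) = 2/35 (h(g, t) = (-121 + 127)/(141 - 36) = 6/105 = 6*(1/105) = 2/35)
1/(-8663 + h(208, -232)) = 1/(-8663 + 2/35) = 1/(-303203/35) = -35/303203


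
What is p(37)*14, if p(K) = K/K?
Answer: 14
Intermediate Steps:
p(K) = 1
p(37)*14 = 1*14 = 14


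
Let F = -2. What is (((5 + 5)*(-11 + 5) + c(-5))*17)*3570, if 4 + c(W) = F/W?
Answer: -3859884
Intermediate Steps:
c(W) = -4 - 2/W
(((5 + 5)*(-11 + 5) + c(-5))*17)*3570 = (((5 + 5)*(-11 + 5) + (-4 - 2/(-5)))*17)*3570 = ((10*(-6) + (-4 - 2*(-1/5)))*17)*3570 = ((-60 + (-4 + 2/5))*17)*3570 = ((-60 - 18/5)*17)*3570 = -318/5*17*3570 = -5406/5*3570 = -3859884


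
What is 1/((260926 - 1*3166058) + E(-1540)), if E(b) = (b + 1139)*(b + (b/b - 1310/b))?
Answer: -154/352403453 ≈ -4.3700e-7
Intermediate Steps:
E(b) = (1139 + b)*(1 + b - 1310/b) (E(b) = (1139 + b)*(b + (1 - 1310/b)) = (1139 + b)*(1 + b - 1310/b))
1/((260926 - 1*3166058) + E(-1540)) = 1/((260926 - 1*3166058) + (-171 + (-1540)**2 - 1492090/(-1540) + 1140*(-1540))) = 1/((260926 - 3166058) + (-171 + 2371600 - 1492090*(-1/1540) - 1755600)) = 1/(-2905132 + (-171 + 2371600 + 149209/154 - 1755600)) = 1/(-2905132 + 94986875/154) = 1/(-352403453/154) = -154/352403453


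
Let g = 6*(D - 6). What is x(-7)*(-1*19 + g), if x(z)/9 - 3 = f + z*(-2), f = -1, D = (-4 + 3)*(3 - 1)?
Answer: -9648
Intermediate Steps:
D = -2 (D = -1*2 = -2)
x(z) = 18 - 18*z (x(z) = 27 + 9*(-1 + z*(-2)) = 27 + 9*(-1 - 2*z) = 27 + (-9 - 18*z) = 18 - 18*z)
g = -48 (g = 6*(-2 - 6) = 6*(-8) = -48)
x(-7)*(-1*19 + g) = (18 - 18*(-7))*(-1*19 - 48) = (18 + 126)*(-19 - 48) = 144*(-67) = -9648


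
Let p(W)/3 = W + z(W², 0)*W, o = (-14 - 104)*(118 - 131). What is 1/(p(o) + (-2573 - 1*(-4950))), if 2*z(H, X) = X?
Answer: 1/6979 ≈ 0.00014329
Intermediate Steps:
o = 1534 (o = -118*(-13) = 1534)
z(H, X) = X/2
p(W) = 3*W (p(W) = 3*(W + ((½)*0)*W) = 3*(W + 0*W) = 3*(W + 0) = 3*W)
1/(p(o) + (-2573 - 1*(-4950))) = 1/(3*1534 + (-2573 - 1*(-4950))) = 1/(4602 + (-2573 + 4950)) = 1/(4602 + 2377) = 1/6979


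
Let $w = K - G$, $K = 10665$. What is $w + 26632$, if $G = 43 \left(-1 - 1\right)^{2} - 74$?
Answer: $37199$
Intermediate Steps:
$G = 98$ ($G = 43 \left(-2\right)^{2} - 74 = 43 \cdot 4 - 74 = 172 - 74 = 98$)
$w = 10567$ ($w = 10665 - 98 = 10567$)
$w + 26632 = 10567 + 26632 = 37199$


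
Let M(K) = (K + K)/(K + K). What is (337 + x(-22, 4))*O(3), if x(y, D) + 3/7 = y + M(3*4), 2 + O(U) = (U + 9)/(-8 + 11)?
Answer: 4418/7 ≈ 631.14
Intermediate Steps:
O(U) = 1 + U/3 (O(U) = -2 + (U + 9)/(-8 + 11) = -2 + (9 + U)/3 = -2 + (9 + U)*(1/3) = -2 + (3 + U/3) = 1 + U/3)
M(K) = 1 (M(K) = (2*K)/((2*K)) = (2*K)*(1/(2*K)) = 1)
x(y, D) = 4/7 + y (x(y, D) = -3/7 + (y + 1) = -3/7 + (1 + y) = 4/7 + y)
(337 + x(-22, 4))*O(3) = (337 + (4/7 - 22))*(1 + (1/3)*3) = (337 - 150/7)*(1 + 1) = (2209/7)*2 = 4418/7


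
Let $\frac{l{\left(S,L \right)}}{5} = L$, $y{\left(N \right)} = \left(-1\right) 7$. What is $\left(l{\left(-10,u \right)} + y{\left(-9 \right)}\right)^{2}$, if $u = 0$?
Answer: $49$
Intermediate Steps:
$y{\left(N \right)} = -7$
$l{\left(S,L \right)} = 5 L$
$\left(l{\left(-10,u \right)} + y{\left(-9 \right)}\right)^{2} = \left(5 \cdot 0 - 7\right)^{2} = \left(0 - 7\right)^{2} = \left(-7\right)^{2} = 49$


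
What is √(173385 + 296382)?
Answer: √469767 ≈ 685.40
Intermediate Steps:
√(173385 + 296382) = √469767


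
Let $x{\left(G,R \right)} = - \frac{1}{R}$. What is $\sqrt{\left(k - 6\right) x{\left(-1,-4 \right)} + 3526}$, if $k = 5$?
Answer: $\frac{3 \sqrt{1567}}{2} \approx 59.378$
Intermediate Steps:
$\sqrt{\left(k - 6\right) x{\left(-1,-4 \right)} + 3526} = \sqrt{\left(5 - 6\right) \left(- \frac{1}{-4}\right) + 3526} = \sqrt{- \frac{\left(-1\right) \left(-1\right)}{4} + 3526} = \sqrt{\left(-1\right) \frac{1}{4} + 3526} = \sqrt{- \frac{1}{4} + 3526} = \sqrt{\frac{14103}{4}} = \frac{3 \sqrt{1567}}{2}$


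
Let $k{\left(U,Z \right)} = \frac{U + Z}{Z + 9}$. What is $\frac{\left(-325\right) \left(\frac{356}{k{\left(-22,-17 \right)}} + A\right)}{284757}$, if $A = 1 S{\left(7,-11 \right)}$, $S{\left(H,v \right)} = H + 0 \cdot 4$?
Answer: $- \frac{78025}{854271} \approx -0.091335$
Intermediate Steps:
$S{\left(H,v \right)} = H$ ($S{\left(H,v \right)} = H + 0 = H$)
$k{\left(U,Z \right)} = \frac{U + Z}{9 + Z}$
$A = 7$ ($A = 1 \cdot 7 = 7$)
$\frac{\left(-325\right) \left(\frac{356}{k{\left(-22,-17 \right)}} + A\right)}{284757} = \frac{\left(-325\right) \left(\frac{356}{\frac{1}{9 - 17} \left(-22 - 17\right)} + 7\right)}{284757} = - 325 \left(\frac{356}{\frac{1}{-8} \left(-39\right)} + 7\right) \frac{1}{284757} = - 325 \left(\frac{356}{\left(- \frac{1}{8}\right) \left(-39\right)} + 7\right) \frac{1}{284757} = - 325 \left(\frac{356}{\frac{39}{8}} + 7\right) \frac{1}{284757} = - 325 \left(356 \cdot \frac{8}{39} + 7\right) \frac{1}{284757} = - 325 \left(\frac{2848}{39} + 7\right) \frac{1}{284757} = \left(-325\right) \frac{3121}{39} \cdot \frac{1}{284757} = \left(- \frac{78025}{3}\right) \frac{1}{284757} = - \frac{78025}{854271}$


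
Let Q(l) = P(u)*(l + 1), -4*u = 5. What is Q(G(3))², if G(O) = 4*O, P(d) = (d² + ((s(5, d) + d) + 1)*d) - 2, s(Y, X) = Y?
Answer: 439569/64 ≈ 6868.3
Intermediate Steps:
u = -5/4 (u = -¼*5 = -5/4 ≈ -1.2500)
P(d) = -2 + d² + d*(6 + d) (P(d) = (d² + ((5 + d) + 1)*d) - 2 = (d² + (6 + d)*d) - 2 = (d² + d*(6 + d)) - 2 = -2 + d² + d*(6 + d))
Q(l) = -51/8 - 51*l/8 (Q(l) = (-2 + 2*(-5/4)² + 6*(-5/4))*(l + 1) = (-2 + 2*(25/16) - 15/2)*(1 + l) = (-2 + 25/8 - 15/2)*(1 + l) = -51*(1 + l)/8 = -51/8 - 51*l/8)
Q(G(3))² = (-51/8 - 51*3/2)² = (-51/8 - 51/8*12)² = (-51/8 - 153/2)² = (-663/8)² = 439569/64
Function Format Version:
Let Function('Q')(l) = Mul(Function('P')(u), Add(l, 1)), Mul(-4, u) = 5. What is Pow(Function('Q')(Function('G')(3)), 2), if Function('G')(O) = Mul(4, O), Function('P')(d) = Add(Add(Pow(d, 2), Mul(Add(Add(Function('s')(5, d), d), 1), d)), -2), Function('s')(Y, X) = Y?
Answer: Rational(439569, 64) ≈ 6868.3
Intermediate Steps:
u = Rational(-5, 4) (u = Mul(Rational(-1, 4), 5) = Rational(-5, 4) ≈ -1.2500)
Function('P')(d) = Add(-2, Pow(d, 2), Mul(d, Add(6, d))) (Function('P')(d) = Add(Add(Pow(d, 2), Mul(Add(Add(5, d), 1), d)), -2) = Add(Add(Pow(d, 2), Mul(Add(6, d), d)), -2) = Add(Add(Pow(d, 2), Mul(d, Add(6, d))), -2) = Add(-2, Pow(d, 2), Mul(d, Add(6, d))))
Function('Q')(l) = Add(Rational(-51, 8), Mul(Rational(-51, 8), l)) (Function('Q')(l) = Mul(Add(-2, Mul(2, Pow(Rational(-5, 4), 2)), Mul(6, Rational(-5, 4))), Add(l, 1)) = Mul(Add(-2, Mul(2, Rational(25, 16)), Rational(-15, 2)), Add(1, l)) = Mul(Add(-2, Rational(25, 8), Rational(-15, 2)), Add(1, l)) = Mul(Rational(-51, 8), Add(1, l)) = Add(Rational(-51, 8), Mul(Rational(-51, 8), l)))
Pow(Function('Q')(Function('G')(3)), 2) = Pow(Add(Rational(-51, 8), Mul(Rational(-51, 8), Mul(4, 3))), 2) = Pow(Add(Rational(-51, 8), Mul(Rational(-51, 8), 12)), 2) = Pow(Add(Rational(-51, 8), Rational(-153, 2)), 2) = Pow(Rational(-663, 8), 2) = Rational(439569, 64)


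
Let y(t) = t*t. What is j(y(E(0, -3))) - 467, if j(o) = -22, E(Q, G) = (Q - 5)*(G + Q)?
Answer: -489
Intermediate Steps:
E(Q, G) = (-5 + Q)*(G + Q)
y(t) = t²
j(y(E(0, -3))) - 467 = -22 - 467 = -489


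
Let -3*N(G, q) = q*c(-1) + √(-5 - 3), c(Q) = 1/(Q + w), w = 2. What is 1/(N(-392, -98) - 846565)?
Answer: -2539597/2149850974139 + 2*I*√2/2149850974139 ≈ -1.1813e-6 + 1.3156e-12*I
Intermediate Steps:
c(Q) = 1/(2 + Q) (c(Q) = 1/(Q + 2) = 1/(2 + Q))
N(G, q) = -q/3 - 2*I*√2/3 (N(G, q) = -(q/(2 - 1) + √(-5 - 3))/3 = -(q/1 + √(-8))/3 = -(q*1 + 2*I*√2)/3 = -(q + 2*I*√2)/3 = -q/3 - 2*I*√2/3)
1/(N(-392, -98) - 846565) = 1/((-⅓*(-98) - 2*I*√2/3) - 846565) = 1/((98/3 - 2*I*√2/3) - 846565) = 1/(-2539597/3 - 2*I*√2/3)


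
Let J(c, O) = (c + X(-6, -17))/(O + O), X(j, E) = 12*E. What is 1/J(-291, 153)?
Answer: -34/55 ≈ -0.61818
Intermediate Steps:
J(c, O) = (-204 + c)/(2*O) (J(c, O) = (c + 12*(-17))/(O + O) = (c - 204)/((2*O)) = (-204 + c)*(1/(2*O)) = (-204 + c)/(2*O))
1/J(-291, 153) = 1/((1/2)*(-204 - 291)/153) = 1/((1/2)*(1/153)*(-495)) = 1/(-55/34) = -34/55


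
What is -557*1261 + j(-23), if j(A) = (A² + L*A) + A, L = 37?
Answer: -702722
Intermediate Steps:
j(A) = A² + 38*A (j(A) = (A² + 37*A) + A = A² + 38*A)
-557*1261 + j(-23) = -557*1261 - 23*(38 - 23) = -702377 - 23*15 = -702377 - 345 = -702722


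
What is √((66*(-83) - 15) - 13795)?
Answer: 2*I*√4822 ≈ 138.88*I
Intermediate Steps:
√((66*(-83) - 15) - 13795) = √((-5478 - 15) - 13795) = √(-5493 - 13795) = √(-19288) = 2*I*√4822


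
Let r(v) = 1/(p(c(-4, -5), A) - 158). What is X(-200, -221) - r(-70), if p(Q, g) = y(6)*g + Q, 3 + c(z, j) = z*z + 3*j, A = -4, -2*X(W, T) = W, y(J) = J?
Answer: 18401/184 ≈ 100.01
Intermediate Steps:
X(W, T) = -W/2
c(z, j) = -3 + z² + 3*j (c(z, j) = -3 + (z*z + 3*j) = -3 + (z² + 3*j) = -3 + z² + 3*j)
p(Q, g) = Q + 6*g (p(Q, g) = 6*g + Q = Q + 6*g)
r(v) = -1/184 (r(v) = 1/(((-3 + (-4)² + 3*(-5)) + 6*(-4)) - 158) = 1/(((-3 + 16 - 15) - 24) - 158) = 1/((-2 - 24) - 158) = 1/(-26 - 158) = 1/(-184) = -1/184)
X(-200, -221) - r(-70) = -½*(-200) - 1*(-1/184) = 100 + 1/184 = 18401/184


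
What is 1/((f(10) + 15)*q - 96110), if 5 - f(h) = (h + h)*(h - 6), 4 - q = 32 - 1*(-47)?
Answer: -1/91610 ≈ -1.0916e-5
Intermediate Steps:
q = -75 (q = 4 - (32 - 1*(-47)) = 4 - (32 + 47) = 4 - 1*79 = 4 - 79 = -75)
f(h) = 5 - 2*h*(-6 + h) (f(h) = 5 - (h + h)*(h - 6) = 5 - 2*h*(-6 + h))
1/((f(10) + 15)*q - 96110) = 1/(((5 - 2*10**2 + 12*10) + 15)*(-75) - 96110) = 1/(((5 - 2*100 + 120) + 15)*(-75) - 96110) = 1/(((5 - 200 + 120) + 15)*(-75) - 96110) = 1/((-75 + 15)*(-75) - 96110) = 1/(-60*(-75) - 96110) = 1/(4500 - 96110) = 1/(-91610) = -1/91610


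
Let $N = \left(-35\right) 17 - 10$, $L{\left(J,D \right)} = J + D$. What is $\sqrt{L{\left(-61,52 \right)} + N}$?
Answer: $i \sqrt{614} \approx 24.779 i$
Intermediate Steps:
$L{\left(J,D \right)} = D + J$
$N = -605$ ($N = -595 - 10 = -605$)
$\sqrt{L{\left(-61,52 \right)} + N} = \sqrt{\left(52 - 61\right) - 605} = \sqrt{-9 - 605} = \sqrt{-614} = i \sqrt{614}$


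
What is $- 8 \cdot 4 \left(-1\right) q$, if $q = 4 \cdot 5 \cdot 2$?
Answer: $1280$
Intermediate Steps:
$q = 40$ ($q = 20 \cdot 2 = 40$)
$- 8 \cdot 4 \left(-1\right) q = - 8 \cdot 4 \left(-1\right) 40 = \left(-8\right) \left(-4\right) 40 = 32 \cdot 40 = 1280$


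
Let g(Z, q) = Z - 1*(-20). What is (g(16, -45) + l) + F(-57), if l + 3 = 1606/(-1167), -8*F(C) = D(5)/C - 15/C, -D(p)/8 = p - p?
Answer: 5603725/177384 ≈ 31.591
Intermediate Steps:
D(p) = 0 (D(p) = -8*(p - p) = -8*0 = 0)
F(C) = 15/(8*C) (F(C) = -(0/C - 15/C)/8 = -(0 - 15/C)/8 = -(-15)/(8*C) = 15/(8*C))
g(Z, q) = 20 + Z (g(Z, q) = Z + 20 = 20 + Z)
l = -5107/1167 (l = -3 + 1606/(-1167) = -3 + 1606*(-1/1167) = -3 - 1606/1167 = -5107/1167 ≈ -4.3762)
(g(16, -45) + l) + F(-57) = ((20 + 16) - 5107/1167) + (15/8)/(-57) = (36 - 5107/1167) + (15/8)*(-1/57) = 36905/1167 - 5/152 = 5603725/177384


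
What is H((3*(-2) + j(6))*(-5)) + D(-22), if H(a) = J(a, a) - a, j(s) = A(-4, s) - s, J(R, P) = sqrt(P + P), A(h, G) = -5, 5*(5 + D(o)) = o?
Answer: -472/5 + sqrt(170) ≈ -81.362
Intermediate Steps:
D(o) = -5 + o/5
J(R, P) = sqrt(2)*sqrt(P) (J(R, P) = sqrt(2*P) = sqrt(2)*sqrt(P))
j(s) = -5 - s
H(a) = -a + sqrt(2)*sqrt(a) (H(a) = sqrt(2)*sqrt(a) - a = -a + sqrt(2)*sqrt(a))
H((3*(-2) + j(6))*(-5)) + D(-22) = (-(3*(-2) + (-5 - 1*6))*(-5) + sqrt(2)*sqrt((3*(-2) + (-5 - 1*6))*(-5))) + (-5 + (1/5)*(-22)) = (-(-6 + (-5 - 6))*(-5) + sqrt(2)*sqrt((-6 + (-5 - 6))*(-5))) + (-5 - 22/5) = (-(-6 - 11)*(-5) + sqrt(2)*sqrt((-6 - 11)*(-5))) - 47/5 = (-(-17)*(-5) + sqrt(2)*sqrt(-17*(-5))) - 47/5 = (-1*85 + sqrt(2)*sqrt(85)) - 47/5 = (-85 + sqrt(170)) - 47/5 = -472/5 + sqrt(170)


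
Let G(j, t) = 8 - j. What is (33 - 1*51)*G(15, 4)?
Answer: 126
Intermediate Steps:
(33 - 1*51)*G(15, 4) = (33 - 1*51)*(8 - 1*15) = (33 - 51)*(8 - 15) = -18*(-7) = 126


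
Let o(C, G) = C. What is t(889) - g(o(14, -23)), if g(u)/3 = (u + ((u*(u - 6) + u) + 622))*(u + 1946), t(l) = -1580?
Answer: -4482140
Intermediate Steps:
g(u) = 3*(1946 + u)*(622 + 2*u + u*(-6 + u)) (g(u) = 3*((u + ((u*(u - 6) + u) + 622))*(u + 1946)) = 3*((u + ((u*(-6 + u) + u) + 622))*(1946 + u)) = 3*((u + ((u + u*(-6 + u)) + 622))*(1946 + u)) = 3*((u + (622 + u + u*(-6 + u)))*(1946 + u)) = 3*((622 + 2*u + u*(-6 + u))*(1946 + u)) = 3*((1946 + u)*(622 + 2*u + u*(-6 + u))) = 3*(1946 + u)*(622 + 2*u + u*(-6 + u)))
t(889) - g(o(14, -23)) = -1580 - (3631236 - 21486*14 + 3*14³ + 5826*14²) = -1580 - (3631236 - 300804 + 3*2744 + 5826*196) = -1580 - (3631236 - 300804 + 8232 + 1141896) = -1580 - 1*4480560 = -1580 - 4480560 = -4482140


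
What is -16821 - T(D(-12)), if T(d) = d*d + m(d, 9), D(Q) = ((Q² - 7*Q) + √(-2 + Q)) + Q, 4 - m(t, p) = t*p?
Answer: -61523 - 423*I*√14 ≈ -61523.0 - 1582.7*I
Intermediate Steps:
m(t, p) = 4 - p*t (m(t, p) = 4 - t*p = 4 - p*t)
D(Q) = Q² + √(-2 + Q) - 6*Q (D(Q) = (Q² + √(-2 + Q) - 7*Q) + Q = Q² + √(-2 + Q) - 6*Q)
T(d) = 4 + d² - 9*d (T(d) = d*d + (4 - 1*9*d) = d² + (4 - 9*d) = 4 + d² - 9*d)
-16821 - T(D(-12)) = -16821 - (4 + ((-12)² + √(-2 - 12) - 6*(-12))² - 9*((-12)² + √(-2 - 12) - 6*(-12))) = -16821 - (4 + (144 + √(-14) + 72)² - 9*(144 + √(-14) + 72)) = -16821 - (4 + (144 + I*√14 + 72)² - 9*(144 + I*√14 + 72)) = -16821 - (4 + (216 + I*√14)² - 9*(216 + I*√14)) = -16821 - (4 + (216 + I*√14)² + (-1944 - 9*I*√14)) = -16821 - (-1940 + (216 + I*√14)² - 9*I*√14) = -16821 + (1940 - (216 + I*√14)² + 9*I*√14) = -14881 - (216 + I*√14)² + 9*I*√14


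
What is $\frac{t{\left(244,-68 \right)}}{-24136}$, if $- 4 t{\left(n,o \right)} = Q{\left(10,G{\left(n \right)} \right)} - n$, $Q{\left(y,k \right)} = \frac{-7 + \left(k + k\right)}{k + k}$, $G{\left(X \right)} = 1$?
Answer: $- \frac{493}{193088} \approx -0.0025532$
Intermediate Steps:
$Q{\left(y,k \right)} = \frac{-7 + 2 k}{2 k}$
$t{\left(n,o \right)} = \frac{5}{8} + \frac{n}{4}$ ($t{\left(n,o \right)} = - \frac{\frac{- \frac{7}{2} + 1}{1} - n}{4} = - \frac{1 \left(- \frac{5}{2}\right) - n}{4} = - \frac{- \frac{5}{2} - n}{4} = \frac{5}{8} + \frac{n}{4}$)
$\frac{t{\left(244,-68 \right)}}{-24136} = \frac{\frac{5}{8} + \frac{1}{4} \cdot 244}{-24136} = \left(\frac{5}{8} + 61\right) \left(- \frac{1}{24136}\right) = \frac{493}{8} \left(- \frac{1}{24136}\right) = - \frac{493}{193088}$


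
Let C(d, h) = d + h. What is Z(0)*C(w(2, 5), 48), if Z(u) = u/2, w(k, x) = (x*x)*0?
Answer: 0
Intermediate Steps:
w(k, x) = 0 (w(k, x) = x**2*0 = 0)
Z(u) = u/2 (Z(u) = u*(1/2) = u/2)
Z(0)*C(w(2, 5), 48) = ((1/2)*0)*(0 + 48) = 0*48 = 0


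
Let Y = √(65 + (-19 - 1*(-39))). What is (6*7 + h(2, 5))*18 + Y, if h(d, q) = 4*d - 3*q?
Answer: 630 + √85 ≈ 639.22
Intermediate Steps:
h(d, q) = -3*q + 4*d
Y = √85 (Y = √(65 + (-19 + 39)) = √(65 + 20) = √85 ≈ 9.2195)
(6*7 + h(2, 5))*18 + Y = (6*7 + (-3*5 + 4*2))*18 + √85 = (42 + (-15 + 8))*18 + √85 = (42 - 7)*18 + √85 = 35*18 + √85 = 630 + √85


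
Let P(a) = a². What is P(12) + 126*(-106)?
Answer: -13212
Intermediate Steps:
P(12) + 126*(-106) = 12² + 126*(-106) = 144 - 13356 = -13212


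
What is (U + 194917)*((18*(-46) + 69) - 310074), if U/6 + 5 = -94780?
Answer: 116187199569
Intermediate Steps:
U = -568710 (U = -30 + 6*(-94780) = -30 - 568680 = -568710)
(U + 194917)*((18*(-46) + 69) - 310074) = (-568710 + 194917)*((18*(-46) + 69) - 310074) = -373793*((-828 + 69) - 310074) = -373793*(-759 - 310074) = -373793*(-310833) = 116187199569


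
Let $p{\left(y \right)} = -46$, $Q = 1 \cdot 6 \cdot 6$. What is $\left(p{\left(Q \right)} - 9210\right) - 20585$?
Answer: $-29841$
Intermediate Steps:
$Q = 36$ ($Q = 6 \cdot 6 = 36$)
$\left(p{\left(Q \right)} - 9210\right) - 20585 = \left(-46 - 9210\right) - 20585 = -9256 - 20585 = -29841$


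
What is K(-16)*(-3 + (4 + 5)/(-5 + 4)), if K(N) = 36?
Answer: -432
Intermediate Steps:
K(-16)*(-3 + (4 + 5)/(-5 + 4)) = 36*(-3 + (4 + 5)/(-5 + 4)) = 36*(-3 + 9/(-1)) = 36*(-3 + 9*(-1)) = 36*(-3 - 9) = 36*(-12) = -432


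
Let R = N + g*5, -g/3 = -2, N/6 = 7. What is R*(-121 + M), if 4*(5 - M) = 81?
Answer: -9810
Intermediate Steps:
N = 42 (N = 6*7 = 42)
g = 6 (g = -3*(-2) = 6)
R = 72 (R = 42 + 6*5 = 42 + 30 = 72)
M = -61/4 (M = 5 - ¼*81 = 5 - 81/4 = -61/4 ≈ -15.250)
R*(-121 + M) = 72*(-121 - 61/4) = 72*(-545/4) = -9810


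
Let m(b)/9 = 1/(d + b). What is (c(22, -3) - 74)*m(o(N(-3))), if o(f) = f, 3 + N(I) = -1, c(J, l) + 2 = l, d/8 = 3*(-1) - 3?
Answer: 711/52 ≈ 13.673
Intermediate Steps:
d = -48 (d = 8*(3*(-1) - 3) = 8*(-3 - 3) = 8*(-6) = -48)
c(J, l) = -2 + l
N(I) = -4 (N(I) = -3 - 1 = -4)
m(b) = 9/(-48 + b)
(c(22, -3) - 74)*m(o(N(-3))) = ((-2 - 3) - 74)*(9/(-48 - 4)) = (-5 - 74)*(9/(-52)) = -711*(-1)/52 = -79*(-9/52) = 711/52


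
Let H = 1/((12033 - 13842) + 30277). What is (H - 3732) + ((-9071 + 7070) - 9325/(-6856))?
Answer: -279670505677/48794152 ≈ -5731.6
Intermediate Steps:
H = 1/28468 (H = 1/(-1809 + 30277) = 1/28468 ≈ 3.5127e-5)
(H - 3732) + ((-9071 + 7070) - 9325/(-6856)) = (1/28468 - 3732) + ((-9071 + 7070) - 9325/(-6856)) = -106242575/28468 + (-2001 - 9325*(-1/6856)) = -106242575/28468 + (-2001 + 9325/6856) = -106242575/28468 - 13709531/6856 = -279670505677/48794152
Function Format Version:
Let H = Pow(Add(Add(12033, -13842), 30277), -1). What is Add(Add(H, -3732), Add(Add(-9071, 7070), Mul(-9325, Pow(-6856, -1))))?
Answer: Rational(-279670505677, 48794152) ≈ -5731.6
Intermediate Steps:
H = Rational(1, 28468) (H = Pow(Add(-1809, 30277), -1) = Pow(28468, -1) = Rational(1, 28468) ≈ 3.5127e-5)
Add(Add(H, -3732), Add(Add(-9071, 7070), Mul(-9325, Pow(-6856, -1)))) = Add(Add(Rational(1, 28468), -3732), Add(Add(-9071, 7070), Mul(-9325, Pow(-6856, -1)))) = Add(Rational(-106242575, 28468), Add(-2001, Mul(-9325, Rational(-1, 6856)))) = Add(Rational(-106242575, 28468), Add(-2001, Rational(9325, 6856))) = Add(Rational(-106242575, 28468), Rational(-13709531, 6856)) = Rational(-279670505677, 48794152)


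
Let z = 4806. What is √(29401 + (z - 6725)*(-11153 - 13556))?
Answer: 2*√11861493 ≈ 6888.1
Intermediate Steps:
√(29401 + (z - 6725)*(-11153 - 13556)) = √(29401 + (4806 - 6725)*(-11153 - 13556)) = √(29401 - 1919*(-24709)) = √(29401 + 47416571) = √47445972 = 2*√11861493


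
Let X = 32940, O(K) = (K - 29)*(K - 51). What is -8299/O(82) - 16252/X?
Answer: -75017774/13530105 ≈ -5.5445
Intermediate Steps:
O(K) = (-51 + K)*(-29 + K) (O(K) = (-29 + K)*(-51 + K) = (-51 + K)*(-29 + K))
-8299/O(82) - 16252/X = -8299/(1479 + 82² - 80*82) - 16252/32940 = -8299/(1479 + 6724 - 6560) - 16252*1/32940 = -8299/1643 - 4063/8235 = -75017774/13530105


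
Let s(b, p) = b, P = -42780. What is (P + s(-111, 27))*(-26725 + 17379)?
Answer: 400859286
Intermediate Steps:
(P + s(-111, 27))*(-26725 + 17379) = (-42780 - 111)*(-26725 + 17379) = -42891*(-9346) = 400859286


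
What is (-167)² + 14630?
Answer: 42519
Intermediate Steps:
(-167)² + 14630 = 27889 + 14630 = 42519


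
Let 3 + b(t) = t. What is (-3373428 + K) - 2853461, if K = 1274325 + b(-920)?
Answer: -4953487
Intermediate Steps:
b(t) = -3 + t
K = 1273402 (K = 1274325 + (-3 - 920) = 1274325 - 923 = 1273402)
(-3373428 + K) - 2853461 = (-3373428 + 1273402) - 2853461 = -2100026 - 2853461 = -4953487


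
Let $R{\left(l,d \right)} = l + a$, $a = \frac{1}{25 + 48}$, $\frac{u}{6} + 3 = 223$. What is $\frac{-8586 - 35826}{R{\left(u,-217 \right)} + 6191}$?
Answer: $- \frac{270173}{45692} \approx -5.9129$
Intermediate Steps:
$u = 1320$ ($u = -18 + 6 \cdot 223 = -18 + 1338 = 1320$)
$a = \frac{1}{73} \approx 0.013699$
$R{\left(l,d \right)} = \frac{1}{73} + l$ ($R{\left(l,d \right)} = l + \frac{1}{73} = \frac{1}{73} + l$)
$\frac{-8586 - 35826}{R{\left(u,-217 \right)} + 6191} = \frac{-8586 - 35826}{\left(\frac{1}{73} + 1320\right) + 6191} = - \frac{44412}{\frac{96361}{73} + 6191} = - \frac{44412}{\frac{548304}{73}} = \left(-44412\right) \frac{73}{548304} = - \frac{270173}{45692}$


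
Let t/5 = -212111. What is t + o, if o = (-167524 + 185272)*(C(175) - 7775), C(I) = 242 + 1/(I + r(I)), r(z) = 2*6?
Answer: -1482317585/11 ≈ -1.3476e+8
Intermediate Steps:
r(z) = 12
C(I) = 242 + 1/(12 + I) (C(I) = 242 + 1/(I + 12) = 242 + 1/(12 + I))
o = -1470651480/11 (o = (-167524 + 185272)*((2905 + 242*175)/(12 + 175) - 7775) = 17748*((2905 + 42350)/187 - 7775) = 17748*((1/187)*45255 - 7775) = 17748*(45255/187 - 7775) = 17748*(-1408670/187) = -1470651480/11 ≈ -1.3370e+8)
t = -1060555 (t = 5*(-212111) = -1060555)
t + o = -1060555 - 1470651480/11 = -1482317585/11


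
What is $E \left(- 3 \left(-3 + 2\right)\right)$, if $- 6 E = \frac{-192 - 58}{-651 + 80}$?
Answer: $- \frac{125}{571} \approx -0.21891$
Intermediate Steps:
$E = - \frac{125}{1713}$ ($E = - \frac{\left(-192 - 58\right) \frac{1}{-651 + 80}}{6} = - \frac{\left(-250\right) \frac{1}{-571}}{6} = - \frac{\left(-250\right) \left(- \frac{1}{571}\right)}{6} = \left(- \frac{1}{6}\right) \frac{250}{571} = - \frac{125}{1713} \approx -0.072971$)
$E \left(- 3 \left(-3 + 2\right)\right) = - \frac{125 \left(- 3 \left(-3 + 2\right)\right)}{1713} = - \frac{125 \left(\left(-3\right) \left(-1\right)\right)}{1713} = \left(- \frac{125}{1713}\right) 3 = - \frac{125}{571}$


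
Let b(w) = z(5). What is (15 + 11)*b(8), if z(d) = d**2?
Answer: 650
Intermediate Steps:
b(w) = 25 (b(w) = 5**2 = 25)
(15 + 11)*b(8) = (15 + 11)*25 = 26*25 = 650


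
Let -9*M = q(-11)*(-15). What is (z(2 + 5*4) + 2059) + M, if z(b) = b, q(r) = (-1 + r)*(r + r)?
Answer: 2521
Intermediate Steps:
q(r) = 2*r*(-1 + r) (q(r) = (-1 + r)*(2*r) = 2*r*(-1 + r))
M = 440 (M = -2*(-11)*(-1 - 11)*(-15)/9 = -2*(-11)*(-12)*(-15)/9 = -88*(-15)/3 = -⅑*(-3960) = 440)
(z(2 + 5*4) + 2059) + M = ((2 + 5*4) + 2059) + 440 = ((2 + 20) + 2059) + 440 = (22 + 2059) + 440 = 2081 + 440 = 2521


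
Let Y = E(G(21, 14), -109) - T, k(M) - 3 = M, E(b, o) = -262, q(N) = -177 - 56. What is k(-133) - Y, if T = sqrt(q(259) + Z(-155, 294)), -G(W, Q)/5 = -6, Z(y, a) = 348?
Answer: 132 + sqrt(115) ≈ 142.72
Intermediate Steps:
q(N) = -233
G(W, Q) = 30 (G(W, Q) = -5*(-6) = 30)
k(M) = 3 + M
T = sqrt(115) (T = sqrt(-233 + 348) = sqrt(115) ≈ 10.724)
Y = -262 - sqrt(115) ≈ -272.72
k(-133) - Y = (3 - 133) - (-262 - sqrt(115)) = -130 + (262 + sqrt(115)) = 132 + sqrt(115)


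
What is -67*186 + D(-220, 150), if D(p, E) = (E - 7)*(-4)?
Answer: -13034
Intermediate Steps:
D(p, E) = 28 - 4*E (D(p, E) = (-7 + E)*(-4) = 28 - 4*E)
-67*186 + D(-220, 150) = -67*186 + (28 - 4*150) = -12462 + (28 - 600) = -12462 - 572 = -13034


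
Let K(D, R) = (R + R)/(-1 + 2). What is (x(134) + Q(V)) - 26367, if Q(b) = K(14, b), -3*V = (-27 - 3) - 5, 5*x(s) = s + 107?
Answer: -394432/15 ≈ -26295.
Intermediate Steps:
x(s) = 107/5 + s/5 (x(s) = (s + 107)/5 = (107 + s)/5 = 107/5 + s/5)
V = 35/3 (V = -((-27 - 3) - 5)/3 = -(-30 - 5)/3 = -1/3*(-35) = 35/3 ≈ 11.667)
K(D, R) = 2*R (K(D, R) = (2*R)/1 = (2*R)*1 = 2*R)
Q(b) = 2*b
(x(134) + Q(V)) - 26367 = ((107/5 + (1/5)*134) + 2*(35/3)) - 26367 = ((107/5 + 134/5) + 70/3) - 26367 = (241/5 + 70/3) - 26367 = 1073/15 - 26367 = -394432/15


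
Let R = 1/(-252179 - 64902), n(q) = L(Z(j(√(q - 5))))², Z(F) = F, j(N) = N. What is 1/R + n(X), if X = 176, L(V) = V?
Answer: -316910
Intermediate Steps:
n(q) = -5 + q (n(q) = (√(q - 5))² = (√(-5 + q))² = -5 + q)
R = -1/317081 (R = 1/(-317081) = -1/317081 ≈ -3.1538e-6)
1/R + n(X) = 1/(-1/317081) + (-5 + 176) = -317081 + 171 = -316910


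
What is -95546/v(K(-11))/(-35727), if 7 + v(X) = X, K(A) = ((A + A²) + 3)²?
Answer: 47773/227973987 ≈ 0.00020955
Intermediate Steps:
K(A) = (3 + A + A²)²
v(X) = -7 + X
-95546/v(K(-11))/(-35727) = -95546/(-7 + (3 - 11 + (-11)²)²)/(-35727) = -95546/(-7 + (3 - 11 + 121)²)*(-1/35727) = -95546/(-7 + 113²)*(-1/35727) = -95546/(-7 + 12769)*(-1/35727) = -95546/12762*(-1/35727) = -95546*1/12762*(-1/35727) = -47773/6381*(-1/35727) = 47773/227973987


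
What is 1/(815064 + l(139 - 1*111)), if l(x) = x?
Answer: 1/815092 ≈ 1.2269e-6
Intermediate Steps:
1/(815064 + l(139 - 1*111)) = 1/(815064 + (139 - 1*111)) = 1/(815064 + (139 - 111)) = 1/(815064 + 28) = 1/815092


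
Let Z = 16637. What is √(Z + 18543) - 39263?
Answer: -39263 + 2*√8795 ≈ -39075.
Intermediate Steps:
√(Z + 18543) - 39263 = √(16637 + 18543) - 39263 = √35180 - 39263 = 2*√8795 - 39263 = -39263 + 2*√8795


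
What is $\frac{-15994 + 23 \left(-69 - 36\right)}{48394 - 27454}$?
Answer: $- \frac{18409}{20940} \approx -0.87913$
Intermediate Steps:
$\frac{-15994 + 23 \left(-69 - 36\right)}{48394 - 27454} = \frac{-15994 + 23 \left(-105\right)}{20940} = \left(-15994 - 2415\right) \frac{1}{20940} = \left(-18409\right) \frac{1}{20940} = - \frac{18409}{20940}$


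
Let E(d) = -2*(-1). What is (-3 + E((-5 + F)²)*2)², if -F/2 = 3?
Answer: 1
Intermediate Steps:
F = -6 (F = -2*3 = -6)
E(d) = 2
(-3 + E((-5 + F)²)*2)² = (-3 + 2*2)² = (-3 + 4)² = 1² = 1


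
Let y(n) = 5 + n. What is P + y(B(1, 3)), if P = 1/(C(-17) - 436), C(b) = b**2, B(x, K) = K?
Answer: 1175/147 ≈ 7.9932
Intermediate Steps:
P = -1/147 (P = 1/((-17)**2 - 436) = 1/(289 - 436) = 1/(-147) = -1/147 ≈ -0.0068027)
P + y(B(1, 3)) = -1/147 + (5 + 3) = -1/147 + 8 = 1175/147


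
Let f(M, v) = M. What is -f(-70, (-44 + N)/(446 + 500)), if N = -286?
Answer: 70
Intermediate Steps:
-f(-70, (-44 + N)/(446 + 500)) = -1*(-70) = 70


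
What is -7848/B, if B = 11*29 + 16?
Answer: -7848/335 ≈ -23.427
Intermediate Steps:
B = 335 (B = 319 + 16 = 335)
-7848/B = -7848/335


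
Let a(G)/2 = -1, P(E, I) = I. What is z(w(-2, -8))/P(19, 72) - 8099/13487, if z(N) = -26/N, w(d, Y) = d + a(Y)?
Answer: -990925/1942128 ≈ -0.51023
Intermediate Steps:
a(G) = -2 (a(G) = 2*(-1) = -2)
w(d, Y) = -2 + d (w(d, Y) = d - 2 = -2 + d)
z(w(-2, -8))/P(19, 72) - 8099/13487 = -26/(-2 - 2)/72 - 8099/13487 = -26/(-4)*(1/72) - 8099*1/13487 = -26*(-¼)*(1/72) - 8099/13487 = (13/2)*(1/72) - 8099/13487 = 13/144 - 8099/13487 = -990925/1942128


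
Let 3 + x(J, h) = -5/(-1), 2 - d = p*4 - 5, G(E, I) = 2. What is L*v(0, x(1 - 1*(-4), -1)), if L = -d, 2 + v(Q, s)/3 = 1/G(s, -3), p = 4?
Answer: -81/2 ≈ -40.500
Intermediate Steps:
d = -9 (d = 2 - (4*4 - 5) = 2 - (16 - 5) = 2 - 1*11 = 2 - 11 = -9)
x(J, h) = 2 (x(J, h) = -3 - 5/(-1) = -3 - 5*(-1) = -3 + 5 = 2)
v(Q, s) = -9/2 (v(Q, s) = -6 + 3/2 = -9/2)
L = 9 (L = -1*(-9) = 9)
L*v(0, x(1 - 1*(-4), -1)) = 9*(-9/2) = -81/2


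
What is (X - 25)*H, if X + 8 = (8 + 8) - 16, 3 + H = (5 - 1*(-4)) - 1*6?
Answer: 0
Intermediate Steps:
H = 0 (H = -3 + ((5 - 1*(-4)) - 1*6) = -3 + ((5 + 4) - 6) = -3 + (9 - 6) = -3 + 3 = 0)
X = -8 (X = -8 + ((8 + 8) - 16) = -8 + (16 - 16) = -8 + 0 = -8)
(X - 25)*H = (-8 - 25)*0 = -33*0 = 0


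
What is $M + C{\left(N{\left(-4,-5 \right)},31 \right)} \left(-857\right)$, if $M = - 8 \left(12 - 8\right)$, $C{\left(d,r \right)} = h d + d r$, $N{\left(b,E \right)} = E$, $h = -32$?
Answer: $-4317$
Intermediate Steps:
$C{\left(d,r \right)} = - 32 d + d r$
$M = -32$ ($M = \left(-8\right) 4 = -32$)
$M + C{\left(N{\left(-4,-5 \right)},31 \right)} \left(-857\right) = -32 + - 5 \left(-32 + 31\right) \left(-857\right) = -32 + \left(-5\right) \left(-1\right) \left(-857\right) = -32 + 5 \left(-857\right) = -32 - 4285 = -4317$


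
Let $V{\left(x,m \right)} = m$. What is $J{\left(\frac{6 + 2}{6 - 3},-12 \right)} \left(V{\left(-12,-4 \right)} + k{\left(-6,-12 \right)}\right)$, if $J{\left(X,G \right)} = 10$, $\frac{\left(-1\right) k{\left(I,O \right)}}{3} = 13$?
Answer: $-430$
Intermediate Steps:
$k{\left(I,O \right)} = -39$ ($k{\left(I,O \right)} = \left(-3\right) 13 = -39$)
$J{\left(\frac{6 + 2}{6 - 3},-12 \right)} \left(V{\left(-12,-4 \right)} + k{\left(-6,-12 \right)}\right) = 10 \left(-4 - 39\right) = 10 \left(-43\right) = -430$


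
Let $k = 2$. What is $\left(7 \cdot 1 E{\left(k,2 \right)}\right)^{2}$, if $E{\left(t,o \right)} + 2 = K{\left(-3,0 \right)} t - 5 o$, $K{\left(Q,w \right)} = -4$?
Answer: $19600$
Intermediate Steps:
$E{\left(t,o \right)} = -2 - 5 o - 4 t$ ($E{\left(t,o \right)} = -2 - \left(4 t + 5 o\right) = -2 - 5 o - 4 t$)
$\left(7 \cdot 1 E{\left(k,2 \right)}\right)^{2} = \left(7 \cdot 1 \left(-2 - 10 - 8\right)\right)^{2} = \left(7 \left(-2 - 10 - 8\right)\right)^{2} = \left(7 \left(-20\right)\right)^{2} = \left(-140\right)^{2} = 19600$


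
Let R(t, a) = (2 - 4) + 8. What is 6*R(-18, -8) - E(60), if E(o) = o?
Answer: -24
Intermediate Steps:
R(t, a) = 6 (R(t, a) = -2 + 8 = 6)
6*R(-18, -8) - E(60) = 6*6 - 1*60 = 36 - 60 = -24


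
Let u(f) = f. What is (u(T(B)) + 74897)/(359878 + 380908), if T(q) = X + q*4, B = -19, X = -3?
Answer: 37409/370393 ≈ 0.10100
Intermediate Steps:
T(q) = -3 + 4*q (T(q) = -3 + q*4 = -3 + 4*q)
(u(T(B)) + 74897)/(359878 + 380908) = ((-3 + 4*(-19)) + 74897)/(359878 + 380908) = ((-3 - 76) + 74897)/740786 = (-79 + 74897)*(1/740786) = 74818*(1/740786) = 37409/370393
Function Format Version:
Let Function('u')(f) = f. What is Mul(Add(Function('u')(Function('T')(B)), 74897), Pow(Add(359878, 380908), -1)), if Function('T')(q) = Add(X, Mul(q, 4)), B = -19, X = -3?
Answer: Rational(37409, 370393) ≈ 0.10100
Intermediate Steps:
Function('T')(q) = Add(-3, Mul(4, q)) (Function('T')(q) = Add(-3, Mul(q, 4)) = Add(-3, Mul(4, q)))
Mul(Add(Function('u')(Function('T')(B)), 74897), Pow(Add(359878, 380908), -1)) = Mul(Add(Add(-3, Mul(4, -19)), 74897), Pow(Add(359878, 380908), -1)) = Mul(Add(Add(-3, -76), 74897), Pow(740786, -1)) = Mul(Add(-79, 74897), Rational(1, 740786)) = Mul(74818, Rational(1, 740786)) = Rational(37409, 370393)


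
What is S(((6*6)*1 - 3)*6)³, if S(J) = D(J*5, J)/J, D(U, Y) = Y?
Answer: 1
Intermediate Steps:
S(J) = 1 (S(J) = J/J = 1)
S(((6*6)*1 - 3)*6)³ = 1³ = 1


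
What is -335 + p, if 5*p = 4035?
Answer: 472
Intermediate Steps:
p = 807 (p = (⅕)*4035 = 807)
-335 + p = -335 + 807 = 472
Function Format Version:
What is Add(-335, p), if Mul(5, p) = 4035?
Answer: 472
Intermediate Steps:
p = 807 (p = Mul(Rational(1, 5), 4035) = 807)
Add(-335, p) = Add(-335, 807) = 472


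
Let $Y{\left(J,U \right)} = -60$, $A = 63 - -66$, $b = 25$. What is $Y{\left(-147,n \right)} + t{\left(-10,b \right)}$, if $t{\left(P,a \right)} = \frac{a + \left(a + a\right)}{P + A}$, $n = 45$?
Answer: $- \frac{7065}{119} \approx -59.37$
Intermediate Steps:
$A = 129$ ($A = 63 + 66 = 129$)
$t{\left(P,a \right)} = \frac{3 a}{129 + P}$ ($t{\left(P,a \right)} = \frac{a + \left(a + a\right)}{P + 129} = \frac{a + 2 a}{129 + P} = \frac{3 a}{129 + P}$)
$Y{\left(-147,n \right)} + t{\left(-10,b \right)} = -60 + 3 \cdot 25 \frac{1}{129 - 10} = -60 + 3 \cdot 25 \cdot \frac{1}{119} = -60 + \frac{75}{119} = - \frac{7065}{119}$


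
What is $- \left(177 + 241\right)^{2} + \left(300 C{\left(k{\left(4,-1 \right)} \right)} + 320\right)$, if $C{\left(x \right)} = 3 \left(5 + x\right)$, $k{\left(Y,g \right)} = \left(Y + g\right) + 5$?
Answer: $-162704$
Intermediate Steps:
$k{\left(Y,g \right)} = 5 + Y + g$
$C{\left(x \right)} = 15 + 3 x$
$- \left(177 + 241\right)^{2} + \left(300 C{\left(k{\left(4,-1 \right)} \right)} + 320\right) = - \left(177 + 241\right)^{2} + \left(300 \left(15 + 3 \left(5 + 4 - 1\right)\right) + 320\right) = - 418^{2} + \left(300 \left(15 + 3 \cdot 8\right) + 320\right) = \left(-1\right) 174724 + \left(300 \left(15 + 24\right) + 320\right) = -174724 + \left(300 \cdot 39 + 320\right) = -174724 + \left(11700 + 320\right) = -174724 + 12020 = -162704$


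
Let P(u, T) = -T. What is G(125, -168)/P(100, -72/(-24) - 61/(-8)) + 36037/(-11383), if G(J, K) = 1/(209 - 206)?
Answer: -9280499/2902665 ≈ -3.1972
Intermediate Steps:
G(J, K) = ⅓ (G(J, K) = 1/3 = ⅓)
G(125, -168)/P(100, -72/(-24) - 61/(-8)) + 36037/(-11383) = 1/(3*((-(-72/(-24) - 61/(-8))))) + 36037/(-11383) = 1/(3*((-(-72*(-1/24) - 61*(-⅛))))) + 36037*(-1/11383) = 1/(3*((-(3 + 61/8)))) - 36037/11383 = 1/(3*((-1*85/8))) - 36037/11383 = 1/(3*(-85/8)) - 36037/11383 = (⅓)*(-8/85) - 36037/11383 = -8/255 - 36037/11383 = -9280499/2902665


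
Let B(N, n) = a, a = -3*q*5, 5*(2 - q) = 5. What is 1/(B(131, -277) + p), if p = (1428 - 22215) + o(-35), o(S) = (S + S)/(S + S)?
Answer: -1/20801 ≈ -4.8075e-5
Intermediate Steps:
o(S) = 1 (o(S) = (2*S)/((2*S)) = (2*S)*(1/(2*S)) = 1)
q = 1 (q = 2 - 1/5*5 = 2 - 1 = 1)
p = -20786 (p = (1428 - 22215) + 1 = -20787 + 1 = -20786)
a = -15 (a = -3*1*5 = -3*5 = -15)
B(N, n) = -15
1/(B(131, -277) + p) = 1/(-15 - 20786) = 1/(-20801) = -1/20801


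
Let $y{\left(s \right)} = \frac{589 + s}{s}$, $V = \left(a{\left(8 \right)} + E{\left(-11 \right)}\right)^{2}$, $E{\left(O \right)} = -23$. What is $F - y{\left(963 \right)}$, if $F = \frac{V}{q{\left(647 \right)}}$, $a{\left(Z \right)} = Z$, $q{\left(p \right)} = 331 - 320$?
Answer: $\frac{199603}{10593} \approx 18.843$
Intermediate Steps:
$q{\left(p \right)} = 11$
$V = 225$ ($V = \left(8 - 23\right)^{2} = \left(-15\right)^{2} = 225$)
$F = \frac{225}{11} \approx 20.455$
$y{\left(s \right)} = \frac{589 + s}{s}$
$F - y{\left(963 \right)} = \frac{225}{11} - \frac{589 + 963}{963} = \frac{225}{11} - \frac{1}{963} \cdot 1552 = \frac{225}{11} - \frac{1552}{963} = \frac{199603}{10593}$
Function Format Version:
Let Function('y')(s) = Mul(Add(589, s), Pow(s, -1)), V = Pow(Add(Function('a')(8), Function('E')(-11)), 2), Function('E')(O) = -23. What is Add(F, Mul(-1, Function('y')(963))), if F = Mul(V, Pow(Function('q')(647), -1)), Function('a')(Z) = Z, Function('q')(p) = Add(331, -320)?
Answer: Rational(199603, 10593) ≈ 18.843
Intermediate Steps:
Function('q')(p) = 11
V = 225 (V = Pow(Add(8, -23), 2) = Pow(-15, 2) = 225)
F = Rational(225, 11) (F = Mul(225, Pow(11, -1)) = Mul(225, Rational(1, 11)) = Rational(225, 11) ≈ 20.455)
Function('y')(s) = Mul(Pow(s, -1), Add(589, s))
Add(F, Mul(-1, Function('y')(963))) = Add(Rational(225, 11), Mul(-1, Mul(Pow(963, -1), Add(589, 963)))) = Add(Rational(225, 11), Mul(-1, Mul(Rational(1, 963), 1552))) = Add(Rational(225, 11), Mul(-1, Rational(1552, 963))) = Add(Rational(225, 11), Rational(-1552, 963)) = Rational(199603, 10593)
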